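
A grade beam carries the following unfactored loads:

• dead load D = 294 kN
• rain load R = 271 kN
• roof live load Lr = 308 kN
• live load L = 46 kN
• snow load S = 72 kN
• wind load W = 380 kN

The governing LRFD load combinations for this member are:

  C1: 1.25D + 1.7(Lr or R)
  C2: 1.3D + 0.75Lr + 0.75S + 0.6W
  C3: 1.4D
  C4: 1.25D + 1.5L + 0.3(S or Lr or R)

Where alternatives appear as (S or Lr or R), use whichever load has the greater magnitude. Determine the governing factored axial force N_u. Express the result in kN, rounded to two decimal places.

895.20 kN

(Lr or R) → Lr = 308 kN; (S or Lr or R) → Lr = 308 kN.
C1: 1.25(294) + 1.7(308) = 367.50 + 523.60 = 891.10
C2: 1.3(294) + 0.75(308) + 0.75(72) + 0.6(380) = 382.20 + 231.00 + 54.00 + 228.00 = 895.20
C3: 1.4(294) = 411.60
C4: 1.25(294) + 1.5(46) + 0.3(308) = 367.50 + 69.00 + 92.40 = 528.90
The controlling combination is 2, giving 895.20 kN.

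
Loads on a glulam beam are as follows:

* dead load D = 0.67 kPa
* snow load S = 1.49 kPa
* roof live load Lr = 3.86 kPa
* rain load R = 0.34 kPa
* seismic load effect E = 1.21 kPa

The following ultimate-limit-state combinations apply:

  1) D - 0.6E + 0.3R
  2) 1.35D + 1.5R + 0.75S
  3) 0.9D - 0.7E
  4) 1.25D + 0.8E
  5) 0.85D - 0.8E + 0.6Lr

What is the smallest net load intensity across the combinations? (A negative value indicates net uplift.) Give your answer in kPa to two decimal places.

1) 1.0(0.67) - 0.6(1.21) + 0.3(0.34) = 0.05
2) 1.35(0.67) + 1.5(0.34) + 0.75(1.49) = 0.90 + 0.51 + 1.12 = 2.53
3) 0.9(0.67) - 0.7(1.21) = -0.24
4) 1.25(0.67) + 0.8(1.21) = 0.84 + 0.97 = 1.81
5) 0.85(0.67) - 0.8(1.21) + 0.6(3.86) = 0.57 - 0.97 + 2.32 = 1.92
Combination 3 gives the minimum: -0.24 kPa.

-0.24 kPa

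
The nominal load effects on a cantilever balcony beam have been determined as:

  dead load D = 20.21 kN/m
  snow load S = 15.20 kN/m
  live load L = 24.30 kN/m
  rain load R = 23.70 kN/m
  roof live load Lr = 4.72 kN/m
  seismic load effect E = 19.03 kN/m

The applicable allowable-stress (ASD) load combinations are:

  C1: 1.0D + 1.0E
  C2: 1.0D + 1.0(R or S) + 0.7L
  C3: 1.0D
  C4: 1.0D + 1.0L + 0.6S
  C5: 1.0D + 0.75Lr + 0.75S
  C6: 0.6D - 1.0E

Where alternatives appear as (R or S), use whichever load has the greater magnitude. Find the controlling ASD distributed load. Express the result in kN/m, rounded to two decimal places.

(R or S) → R = 23.70 kN/m.
C1: 1.0(20.21) + 1.0(19.03) = 20.21 + 19.03 = 39.24
C2: 1.0(20.21) + 1.0(23.70) + 0.7(24.30) = 20.21 + 23.70 + 17.01 = 60.92
C3: 1.0(20.21) = 20.21
C4: 1.0(20.21) + 1.0(24.30) + 0.6(15.20) = 20.21 + 24.30 + 9.12 = 53.63
C5: 1.0(20.21) + 0.75(4.72) + 0.75(15.20) = 20.21 + 3.54 + 11.40 = 35.15
C6: 0.6(20.21) - 1.0(19.03) = 12.13 - 19.03 = -6.90
The controlling combination is 2, giving 60.92 kN/m.

60.92 kN/m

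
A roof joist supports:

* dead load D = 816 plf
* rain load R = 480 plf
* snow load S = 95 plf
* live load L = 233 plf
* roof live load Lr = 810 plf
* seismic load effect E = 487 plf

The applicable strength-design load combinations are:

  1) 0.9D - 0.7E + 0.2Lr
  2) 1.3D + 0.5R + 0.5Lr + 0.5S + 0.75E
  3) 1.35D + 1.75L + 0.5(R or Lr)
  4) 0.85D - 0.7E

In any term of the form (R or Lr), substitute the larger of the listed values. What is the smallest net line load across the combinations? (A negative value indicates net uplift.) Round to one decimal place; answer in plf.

352.7 plf

(R or Lr) → Lr = 810 plf.
1) 0.9(816) - 0.7(487) + 0.2(810) = 555.5
2) 1.3(816) + 0.5(480) + 0.5(810) + 0.5(95) + 0.75(487) = 2118.6
3) 1.35(816) + 1.75(233) + 0.5(810) = 1914.4
4) 0.85(816) - 0.7(487) = 352.7
Combination 4 gives the minimum: 352.7 plf.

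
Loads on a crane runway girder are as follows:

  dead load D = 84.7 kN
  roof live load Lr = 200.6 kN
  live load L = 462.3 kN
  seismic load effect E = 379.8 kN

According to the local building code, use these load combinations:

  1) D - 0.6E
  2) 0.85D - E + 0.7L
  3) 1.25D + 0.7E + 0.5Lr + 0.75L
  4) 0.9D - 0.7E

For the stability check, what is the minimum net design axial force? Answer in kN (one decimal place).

1) 1.0(84.7) - 0.6(379.8) = -143.2
2) 0.85(84.7) - 1.0(379.8) + 0.7(462.3) = 15.8
3) 1.25(84.7) + 0.7(379.8) + 0.5(200.6) + 0.75(462.3) = 818.8
4) 0.9(84.7) - 0.7(379.8) = -189.6
Combination 4 gives the minimum: -189.6 kN.

-189.6 kN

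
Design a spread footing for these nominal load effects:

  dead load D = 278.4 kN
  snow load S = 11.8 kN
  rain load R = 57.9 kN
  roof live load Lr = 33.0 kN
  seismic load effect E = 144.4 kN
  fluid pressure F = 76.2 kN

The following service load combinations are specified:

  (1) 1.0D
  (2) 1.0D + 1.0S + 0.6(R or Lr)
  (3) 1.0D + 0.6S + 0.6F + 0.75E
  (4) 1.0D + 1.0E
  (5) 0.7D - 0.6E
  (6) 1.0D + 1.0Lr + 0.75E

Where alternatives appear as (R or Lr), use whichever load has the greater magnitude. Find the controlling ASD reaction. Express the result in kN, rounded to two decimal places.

(R or Lr) → R = 57.9 kN.
(1) 1.0(278.4) = 278.40
(2) 1.0(278.4) + 1.0(11.8) + 0.6(57.9) = 278.40 + 11.80 + 34.74 = 324.94
(3) 1.0(278.4) + 0.6(11.8) + 0.6(76.2) + 0.75(144.4) = 278.40 + 7.08 + 45.72 + 108.30 = 439.50
(4) 1.0(278.4) + 1.0(144.4) = 278.40 + 144.40 = 422.80
(5) 0.7(278.4) - 0.6(144.4) = 194.88 - 86.64 = 108.24
(6) 1.0(278.4) + 1.0(33.0) + 0.75(144.4) = 278.40 + 33.00 + 108.30 = 419.70
Combination 3 governs: V = 439.50 kN.

439.50 kN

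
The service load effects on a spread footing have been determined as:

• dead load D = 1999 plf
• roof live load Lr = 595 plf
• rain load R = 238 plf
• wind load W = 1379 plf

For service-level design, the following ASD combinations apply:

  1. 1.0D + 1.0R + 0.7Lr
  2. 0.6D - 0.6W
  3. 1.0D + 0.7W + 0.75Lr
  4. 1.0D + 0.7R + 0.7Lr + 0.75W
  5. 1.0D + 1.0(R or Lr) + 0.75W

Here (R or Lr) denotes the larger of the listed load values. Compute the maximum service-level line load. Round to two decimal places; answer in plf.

(R or Lr) → Lr = 595 plf.
1. 1.0(1999) + 1.0(238) + 0.7(595) = 2653.50
2. 0.6(1999) - 0.6(1379) = 372.00
3. 1.0(1999) + 0.7(1379) + 0.75(595) = 3410.55
4. 1.0(1999) + 0.7(238) + 0.7(595) + 0.75(1379) = 3616.35
5. 1.0(1999) + 1.0(595) + 0.75(1379) = 3628.25
Combination 5 governs: w = 3628.25 plf.

3628.25 plf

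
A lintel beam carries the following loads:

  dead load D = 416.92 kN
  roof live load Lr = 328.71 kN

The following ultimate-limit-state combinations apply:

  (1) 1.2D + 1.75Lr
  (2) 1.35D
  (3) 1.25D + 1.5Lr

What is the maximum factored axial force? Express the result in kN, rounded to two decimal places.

1075.55 kN

(1) 1.2(416.92) + 1.75(328.71) = 1075.55
(2) 1.35(416.92) = 562.84
(3) 1.25(416.92) + 1.5(328.71) = 1014.22
Combination 1 governs: N_u = 1075.55 kN.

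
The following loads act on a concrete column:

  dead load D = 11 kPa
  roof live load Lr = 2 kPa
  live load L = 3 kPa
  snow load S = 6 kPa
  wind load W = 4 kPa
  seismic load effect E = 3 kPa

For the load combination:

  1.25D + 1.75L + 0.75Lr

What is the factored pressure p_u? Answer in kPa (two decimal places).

1.25(11) + 1.75(3) + 0.75(2) = 13.75 + 5.25 + 1.50 = 20.50
p_u = 20.50 kPa.

20.50 kPa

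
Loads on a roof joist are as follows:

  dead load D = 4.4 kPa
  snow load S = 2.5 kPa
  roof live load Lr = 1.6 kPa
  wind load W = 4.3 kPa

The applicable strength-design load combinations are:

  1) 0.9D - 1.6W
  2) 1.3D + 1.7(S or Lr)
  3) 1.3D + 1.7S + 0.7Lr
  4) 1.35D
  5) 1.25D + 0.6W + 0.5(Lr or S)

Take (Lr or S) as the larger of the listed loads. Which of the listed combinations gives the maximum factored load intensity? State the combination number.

(S or Lr) → S = 2.5 kPa; (Lr or S) → S = 2.5 kPa.
1) 0.9(4.4) - 1.6(4.3) = 3.96 - 6.88 = -2.92
2) 1.3(4.4) + 1.7(2.5) = 5.72 + 4.25 = 9.97
3) 1.3(4.4) + 1.7(2.5) + 0.7(1.6) = 5.72 + 4.25 + 1.12 = 11.09
4) 1.35(4.4) = 5.94
5) 1.25(4.4) + 0.6(4.3) + 0.5(2.5) = 5.50 + 2.58 + 1.25 = 9.33
The largest value is 11.09 kPa from combination 3.

Combination 3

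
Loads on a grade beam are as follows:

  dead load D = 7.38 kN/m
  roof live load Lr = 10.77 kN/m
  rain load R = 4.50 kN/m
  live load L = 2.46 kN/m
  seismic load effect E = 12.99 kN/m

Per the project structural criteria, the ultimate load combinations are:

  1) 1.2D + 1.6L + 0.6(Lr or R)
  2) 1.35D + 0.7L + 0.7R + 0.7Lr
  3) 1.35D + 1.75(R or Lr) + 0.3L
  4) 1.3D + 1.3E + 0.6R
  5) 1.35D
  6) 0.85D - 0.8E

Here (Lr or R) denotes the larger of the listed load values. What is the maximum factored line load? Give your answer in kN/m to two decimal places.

29.55 kN/m

(Lr or R) → Lr = 10.77 kN/m; (R or Lr) → Lr = 10.77 kN/m.
1) 1.2(7.38) + 1.6(2.46) + 0.6(10.77) = 19.25
2) 1.35(7.38) + 0.7(2.46) + 0.7(4.50) + 0.7(10.77) = 9.96 + 1.72 + 3.15 + 7.54 = 22.37
3) 1.35(7.38) + 1.75(10.77) + 0.3(2.46) = 9.96 + 18.85 + 0.74 = 29.55
4) 1.3(7.38) + 1.3(12.99) + 0.6(4.50) = 9.59 + 16.89 + 2.70 = 29.18
5) 1.35(7.38) = 9.96
6) 0.85(7.38) - 0.8(12.99) = 6.27 - 10.39 = -4.12
The controlling combination is 3, giving 29.55 kN/m.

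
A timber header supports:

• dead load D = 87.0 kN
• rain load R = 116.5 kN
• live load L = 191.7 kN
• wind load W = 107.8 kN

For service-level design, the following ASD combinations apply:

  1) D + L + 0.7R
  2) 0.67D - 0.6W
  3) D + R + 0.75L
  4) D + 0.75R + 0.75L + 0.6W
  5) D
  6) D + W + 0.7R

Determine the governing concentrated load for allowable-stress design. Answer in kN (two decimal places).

382.83 kN

1) 1.0(87.0) + 1.0(191.7) + 0.7(116.5) = 87.00 + 191.70 + 81.55 = 360.25
2) 0.67(87.0) - 0.6(107.8) = 58.29 - 64.68 = -6.39
3) 1.0(87.0) + 1.0(116.5) + 0.75(191.7) = 87.00 + 116.50 + 143.78 = 347.28
4) 1.0(87.0) + 0.75(116.5) + 0.75(191.7) + 0.6(107.8) = 382.83
5) 1.0(87.0) = 87.00
6) 1.0(87.0) + 1.0(107.8) + 0.7(116.5) = 87.00 + 107.80 + 81.55 = 276.35
Combination 4 governs: P = 382.83 kN.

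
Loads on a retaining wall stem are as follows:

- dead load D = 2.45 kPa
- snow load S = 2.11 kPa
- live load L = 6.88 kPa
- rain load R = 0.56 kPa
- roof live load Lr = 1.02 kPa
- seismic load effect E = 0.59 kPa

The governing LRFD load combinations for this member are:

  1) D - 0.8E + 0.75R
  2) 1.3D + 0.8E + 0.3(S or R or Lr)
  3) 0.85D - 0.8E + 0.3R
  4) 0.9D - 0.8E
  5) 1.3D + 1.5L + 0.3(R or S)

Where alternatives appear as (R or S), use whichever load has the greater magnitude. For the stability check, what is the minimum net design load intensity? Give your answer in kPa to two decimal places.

(S or R or Lr) → S = 2.11 kPa; (R or S) → S = 2.11 kPa.
1) 1.0(2.45) - 0.8(0.59) + 0.75(0.56) = 2.40
2) 1.3(2.45) + 0.8(0.59) + 0.3(2.11) = 4.29
3) 0.85(2.45) - 0.8(0.59) + 0.3(0.56) = 1.78
4) 0.9(2.45) - 0.8(0.59) = 1.73
5) 1.3(2.45) + 1.5(6.88) + 0.3(2.11) = 14.14
Combination 4 gives the minimum: 1.73 kPa.

1.73 kPa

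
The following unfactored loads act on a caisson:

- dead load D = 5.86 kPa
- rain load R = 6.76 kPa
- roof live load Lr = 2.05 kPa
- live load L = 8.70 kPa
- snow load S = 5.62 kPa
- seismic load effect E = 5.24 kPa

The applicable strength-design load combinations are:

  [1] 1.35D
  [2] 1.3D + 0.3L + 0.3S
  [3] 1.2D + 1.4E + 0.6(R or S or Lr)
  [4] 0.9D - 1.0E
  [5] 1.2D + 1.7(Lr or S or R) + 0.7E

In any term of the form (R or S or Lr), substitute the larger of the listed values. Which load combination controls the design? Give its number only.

(R or S or Lr) → R = 6.76 kPa; (Lr or S or R) → R = 6.76 kPa.
[1] 1.35(5.86) = 7.91
[2] 1.3(5.86) + 0.3(8.70) + 0.3(5.62) = 11.91
[3] 1.2(5.86) + 1.4(5.24) + 0.6(6.76) = 18.42
[4] 0.9(5.86) - 1.0(5.24) = 5.27 - 5.24 = 0.03
[5] 1.2(5.86) + 1.7(6.76) + 0.7(5.24) = 7.03 + 11.49 + 3.67 = 22.19
The largest value is 22.19 kPa from combination 5.

Combination 5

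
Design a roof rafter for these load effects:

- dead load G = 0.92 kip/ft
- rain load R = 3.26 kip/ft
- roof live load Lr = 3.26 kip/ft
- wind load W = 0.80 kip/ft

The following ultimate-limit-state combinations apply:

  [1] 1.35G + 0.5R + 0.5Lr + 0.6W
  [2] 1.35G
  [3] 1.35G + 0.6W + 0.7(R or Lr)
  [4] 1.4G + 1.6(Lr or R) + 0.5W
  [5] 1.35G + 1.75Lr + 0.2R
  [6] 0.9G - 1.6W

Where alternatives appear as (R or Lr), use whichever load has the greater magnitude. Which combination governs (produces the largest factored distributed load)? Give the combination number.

Combination 5

(R or Lr) → R = 3.26 kip/ft; (Lr or R) → Lr = 3.26 kip/ft.
[1] 1.35(0.92) + 0.5(3.26) + 0.5(3.26) + 0.6(0.80) = 4.98
[2] 1.35(0.92) = 1.24
[3] 1.35(0.92) + 0.6(0.80) + 0.7(3.26) = 4.00
[4] 1.4(0.92) + 1.6(3.26) + 0.5(0.80) = 6.90
[5] 1.35(0.92) + 1.75(3.26) + 0.2(3.26) = 7.60
[6] 0.9(0.92) - 1.6(0.80) = -0.45
The largest value is 7.60 kip/ft from combination 5.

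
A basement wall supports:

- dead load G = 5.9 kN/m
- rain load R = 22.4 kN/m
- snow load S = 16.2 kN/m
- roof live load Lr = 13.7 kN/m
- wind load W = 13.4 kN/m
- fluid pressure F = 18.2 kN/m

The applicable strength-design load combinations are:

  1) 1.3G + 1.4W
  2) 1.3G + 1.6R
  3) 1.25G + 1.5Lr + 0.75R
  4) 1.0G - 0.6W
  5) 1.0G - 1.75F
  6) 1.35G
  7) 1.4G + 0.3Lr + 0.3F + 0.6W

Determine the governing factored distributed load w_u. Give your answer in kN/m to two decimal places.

44.73 kN/m

1) 1.3(5.9) + 1.4(13.4) = 7.67 + 18.76 = 26.43
2) 1.3(5.9) + 1.6(22.4) = 7.67 + 35.84 = 43.51
3) 1.25(5.9) + 1.5(13.7) + 0.75(22.4) = 7.38 + 20.55 + 16.80 = 44.73
4) 1.0(5.9) - 0.6(13.4) = 5.90 - 8.04 = -2.14
5) 1.0(5.9) - 1.75(18.2) = 5.90 - 31.85 = -25.95
6) 1.35(5.9) = 7.97
7) 1.4(5.9) + 0.3(13.7) + 0.3(18.2) + 0.6(13.4) = 8.26 + 4.11 + 5.46 + 8.04 = 25.87
The controlling combination is 3, giving 44.73 kN/m.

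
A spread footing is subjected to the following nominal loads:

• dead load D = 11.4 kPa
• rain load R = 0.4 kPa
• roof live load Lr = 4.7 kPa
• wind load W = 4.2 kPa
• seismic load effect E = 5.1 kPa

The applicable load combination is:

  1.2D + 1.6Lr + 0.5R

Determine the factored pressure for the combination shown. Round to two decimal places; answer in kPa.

21.40 kPa

1.2(11.4) + 1.6(4.7) + 0.5(0.4) = 21.40
p_u = 21.40 kPa.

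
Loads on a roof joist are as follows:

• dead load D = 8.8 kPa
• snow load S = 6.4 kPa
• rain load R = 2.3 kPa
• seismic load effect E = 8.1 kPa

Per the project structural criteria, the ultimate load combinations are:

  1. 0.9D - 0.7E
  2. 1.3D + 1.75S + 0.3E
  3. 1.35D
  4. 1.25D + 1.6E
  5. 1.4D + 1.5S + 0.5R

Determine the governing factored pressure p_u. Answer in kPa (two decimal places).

1. 0.9(8.8) - 0.7(8.1) = 2.25
2. 1.3(8.8) + 1.75(6.4) + 0.3(8.1) = 25.07
3. 1.35(8.8) = 11.88
4. 1.25(8.8) + 1.6(8.1) = 23.96
5. 1.4(8.8) + 1.5(6.4) + 0.5(2.3) = 23.07
The controlling combination is 2, giving 25.07 kPa.

25.07 kPa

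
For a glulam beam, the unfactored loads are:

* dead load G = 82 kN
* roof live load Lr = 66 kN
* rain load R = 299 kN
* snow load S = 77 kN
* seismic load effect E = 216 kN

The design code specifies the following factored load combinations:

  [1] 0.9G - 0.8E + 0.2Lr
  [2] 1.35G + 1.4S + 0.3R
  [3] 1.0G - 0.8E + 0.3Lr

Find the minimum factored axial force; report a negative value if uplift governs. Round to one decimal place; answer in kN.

[1] 0.9(82) - 0.8(216) + 0.2(66) = 73.8 - 172.8 + 13.2 = -85.8
[2] 1.35(82) + 1.4(77) + 0.3(299) = 110.7 + 107.8 + 89.7 = 308.2
[3] 1.0(82) - 0.8(216) + 0.3(66) = 82.0 - 172.8 + 19.8 = -71.0
Combination 1 gives the minimum: -85.8 kN.

-85.8 kN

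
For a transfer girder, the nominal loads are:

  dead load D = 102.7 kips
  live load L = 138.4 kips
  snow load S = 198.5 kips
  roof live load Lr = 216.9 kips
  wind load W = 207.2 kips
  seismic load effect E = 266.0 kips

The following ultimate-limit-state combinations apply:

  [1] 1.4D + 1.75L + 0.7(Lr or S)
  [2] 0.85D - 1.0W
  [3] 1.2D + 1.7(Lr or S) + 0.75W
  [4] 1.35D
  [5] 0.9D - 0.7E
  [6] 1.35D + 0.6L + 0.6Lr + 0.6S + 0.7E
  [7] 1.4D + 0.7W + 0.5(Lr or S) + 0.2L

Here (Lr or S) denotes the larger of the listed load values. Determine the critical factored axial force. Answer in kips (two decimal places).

(Lr or S) → Lr = 216.9 kips.
[1] 1.4(102.7) + 1.75(138.4) + 0.7(216.9) = 537.81
[2] 0.85(102.7) - 1.0(207.2) = -119.91
[3] 1.2(102.7) + 1.7(216.9) + 0.75(207.2) = 647.37
[4] 1.35(102.7) = 138.65
[5] 0.9(102.7) - 0.7(266.0) = -93.77
[6] 1.35(102.7) + 0.6(138.4) + 0.6(216.9) + 0.6(198.5) + 0.7(266.0) = 657.13
[7] 1.4(102.7) + 0.7(207.2) + 0.5(216.9) + 0.2(138.4) = 424.95
Combination 6 governs: P_u = 657.13 kips.

657.13 kips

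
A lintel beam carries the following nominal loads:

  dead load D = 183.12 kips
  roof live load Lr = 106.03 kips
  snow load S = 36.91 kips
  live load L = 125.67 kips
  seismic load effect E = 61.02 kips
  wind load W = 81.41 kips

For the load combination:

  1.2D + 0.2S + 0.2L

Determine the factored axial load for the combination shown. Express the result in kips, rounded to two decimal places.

252.26 kips

1.2(183.12) + 0.2(36.91) + 0.2(125.67) = 252.26
P_u = 252.26 kips.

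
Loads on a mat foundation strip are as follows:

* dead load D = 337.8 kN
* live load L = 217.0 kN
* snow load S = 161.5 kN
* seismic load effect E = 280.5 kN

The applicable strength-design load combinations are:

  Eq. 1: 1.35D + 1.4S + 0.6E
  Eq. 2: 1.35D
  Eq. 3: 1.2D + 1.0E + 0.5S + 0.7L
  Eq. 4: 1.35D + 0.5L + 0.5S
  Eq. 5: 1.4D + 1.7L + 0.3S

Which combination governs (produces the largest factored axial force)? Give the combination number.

Combination 3

Eq. 1: 1.35(337.8) + 1.4(161.5) + 0.6(280.5) = 850.43
Eq. 2: 1.35(337.8) = 456.03
Eq. 3: 1.2(337.8) + 1.0(280.5) + 0.5(161.5) + 0.7(217.0) = 918.51
Eq. 4: 1.35(337.8) + 0.5(217.0) + 0.5(161.5) = 645.28
Eq. 5: 1.4(337.8) + 1.7(217.0) + 0.3(161.5) = 890.27
The largest value is 918.51 kN from combination 3.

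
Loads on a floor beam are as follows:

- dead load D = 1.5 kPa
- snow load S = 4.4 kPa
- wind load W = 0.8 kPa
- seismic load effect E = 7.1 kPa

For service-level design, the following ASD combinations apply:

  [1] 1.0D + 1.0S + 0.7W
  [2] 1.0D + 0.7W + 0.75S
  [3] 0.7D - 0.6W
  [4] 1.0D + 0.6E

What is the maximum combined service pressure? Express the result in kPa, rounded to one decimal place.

6.5 kPa

[1] 1.0(1.5) + 1.0(4.4) + 0.7(0.8) = 1.5 + 4.4 + 0.6 = 6.5
[2] 1.0(1.5) + 0.7(0.8) + 0.75(4.4) = 1.5 + 0.6 + 3.3 = 5.4
[3] 0.7(1.5) - 0.6(0.8) = 1.1 - 0.5 = 0.6
[4] 1.0(1.5) + 0.6(7.1) = 1.5 + 4.3 = 5.8
Maximum is from combination 1.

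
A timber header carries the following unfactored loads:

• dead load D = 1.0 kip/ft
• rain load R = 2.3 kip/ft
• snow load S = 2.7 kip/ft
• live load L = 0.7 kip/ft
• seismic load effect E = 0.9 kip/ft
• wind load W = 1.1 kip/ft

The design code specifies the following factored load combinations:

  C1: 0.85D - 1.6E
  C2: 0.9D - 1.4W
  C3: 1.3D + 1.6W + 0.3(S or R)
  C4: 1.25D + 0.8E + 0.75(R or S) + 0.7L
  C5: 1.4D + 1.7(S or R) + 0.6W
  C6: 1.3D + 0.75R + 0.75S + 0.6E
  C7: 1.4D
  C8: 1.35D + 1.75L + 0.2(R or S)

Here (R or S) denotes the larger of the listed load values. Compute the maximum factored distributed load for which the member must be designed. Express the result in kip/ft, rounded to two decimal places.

(S or R) → S = 2.7 kip/ft; (R or S) → S = 2.7 kip/ft.
C1: 0.85(1.0) - 1.6(0.9) = -0.59
C2: 0.9(1.0) - 1.4(1.1) = -0.64
C3: 1.3(1.0) + 1.6(1.1) + 0.3(2.7) = 3.87
C4: 1.25(1.0) + 0.8(0.9) + 0.75(2.7) + 0.7(0.7) = 4.49
C5: 1.4(1.0) + 1.7(2.7) + 0.6(1.1) = 6.65
C6: 1.3(1.0) + 0.75(2.3) + 0.75(2.7) + 0.6(0.9) = 5.59
C7: 1.4(1.0) = 1.40
C8: 1.35(1.0) + 1.75(0.7) + 0.2(2.7) = 3.12
The controlling combination is 5, giving 6.65 kip/ft.

6.65 kip/ft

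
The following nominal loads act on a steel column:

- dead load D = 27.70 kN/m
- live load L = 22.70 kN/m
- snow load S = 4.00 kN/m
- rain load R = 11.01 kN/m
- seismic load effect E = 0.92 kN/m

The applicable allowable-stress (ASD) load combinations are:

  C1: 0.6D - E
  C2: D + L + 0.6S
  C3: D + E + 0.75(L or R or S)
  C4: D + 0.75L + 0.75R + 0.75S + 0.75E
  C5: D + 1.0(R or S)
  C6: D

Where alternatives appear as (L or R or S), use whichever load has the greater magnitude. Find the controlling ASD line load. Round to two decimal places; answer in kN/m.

56.67 kN/m

(L or R or S) → L = 22.70 kN/m; (R or S) → R = 11.01 kN/m.
C1: 0.6(27.70) - 1.0(0.92) = 16.62 - 0.92 = 15.70
C2: 1.0(27.70) + 1.0(22.70) + 0.6(4.00) = 27.70 + 22.70 + 2.40 = 52.80
C3: 1.0(27.70) + 1.0(0.92) + 0.75(22.70) = 27.70 + 0.92 + 17.03 = 45.65
C4: 1.0(27.70) + 0.75(22.70) + 0.75(11.01) + 0.75(4.00) + 0.75(0.92) = 56.67
C5: 1.0(27.70) + 1.0(11.01) = 27.70 + 11.01 = 38.71
C6: 1.0(27.70) = 27.70
Combination 4 governs: w = 56.67 kN/m.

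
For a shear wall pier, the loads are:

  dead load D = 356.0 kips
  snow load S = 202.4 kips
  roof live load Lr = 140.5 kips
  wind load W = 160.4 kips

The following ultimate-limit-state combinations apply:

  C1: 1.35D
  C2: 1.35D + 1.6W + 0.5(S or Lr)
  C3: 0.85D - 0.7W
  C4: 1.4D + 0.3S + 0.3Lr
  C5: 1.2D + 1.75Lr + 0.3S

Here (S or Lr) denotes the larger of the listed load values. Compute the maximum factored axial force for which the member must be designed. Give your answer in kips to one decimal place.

(S or Lr) → S = 202.4 kips.
C1: 1.35(356.0) = 480.6
C2: 1.35(356.0) + 1.6(160.4) + 0.5(202.4) = 838.4
C3: 0.85(356.0) - 0.7(160.4) = 190.3
C4: 1.4(356.0) + 0.3(202.4) + 0.3(140.5) = 601.3
C5: 1.2(356.0) + 1.75(140.5) + 0.3(202.4) = 733.8
Maximum is from combination 2.

838.4 kips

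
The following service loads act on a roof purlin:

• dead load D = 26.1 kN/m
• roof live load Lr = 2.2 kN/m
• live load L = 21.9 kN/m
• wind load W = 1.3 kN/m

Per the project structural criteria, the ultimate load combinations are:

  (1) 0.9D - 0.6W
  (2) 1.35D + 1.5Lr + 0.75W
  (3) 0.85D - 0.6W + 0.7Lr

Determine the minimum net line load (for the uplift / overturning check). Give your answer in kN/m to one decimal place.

(1) 0.9(26.1) - 0.6(1.3) = 23.5 - 0.8 = 22.7
(2) 1.35(26.1) + 1.5(2.2) + 0.75(1.3) = 35.2 + 3.3 + 1.0 = 39.5
(3) 0.85(26.1) - 0.6(1.3) + 0.7(2.2) = 22.2 - 0.8 + 1.5 = 22.9
Combination 1 gives the minimum: 22.7 kN/m.

22.7 kN/m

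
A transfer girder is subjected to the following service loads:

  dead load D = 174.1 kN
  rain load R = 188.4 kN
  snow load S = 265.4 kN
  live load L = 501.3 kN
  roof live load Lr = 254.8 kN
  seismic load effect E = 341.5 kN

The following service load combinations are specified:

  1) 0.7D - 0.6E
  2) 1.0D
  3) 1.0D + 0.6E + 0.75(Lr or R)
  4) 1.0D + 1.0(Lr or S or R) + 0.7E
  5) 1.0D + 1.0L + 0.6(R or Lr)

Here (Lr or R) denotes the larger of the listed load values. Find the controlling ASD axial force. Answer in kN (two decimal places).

828.28 kN

(Lr or R) → Lr = 254.8 kN; (Lr or S or R) → S = 265.4 kN; (R or Lr) → Lr = 254.8 kN.
1) 0.7(174.1) - 0.6(341.5) = 121.87 - 204.90 = -83.03
2) 1.0(174.1) = 174.10
3) 1.0(174.1) + 0.6(341.5) + 0.75(254.8) = 174.10 + 204.90 + 191.10 = 570.10
4) 1.0(174.1) + 1.0(265.4) + 0.7(341.5) = 174.10 + 265.40 + 239.05 = 678.55
5) 1.0(174.1) + 1.0(501.3) + 0.6(254.8) = 174.10 + 501.30 + 152.88 = 828.28
Combination 5 governs: N = 828.28 kN.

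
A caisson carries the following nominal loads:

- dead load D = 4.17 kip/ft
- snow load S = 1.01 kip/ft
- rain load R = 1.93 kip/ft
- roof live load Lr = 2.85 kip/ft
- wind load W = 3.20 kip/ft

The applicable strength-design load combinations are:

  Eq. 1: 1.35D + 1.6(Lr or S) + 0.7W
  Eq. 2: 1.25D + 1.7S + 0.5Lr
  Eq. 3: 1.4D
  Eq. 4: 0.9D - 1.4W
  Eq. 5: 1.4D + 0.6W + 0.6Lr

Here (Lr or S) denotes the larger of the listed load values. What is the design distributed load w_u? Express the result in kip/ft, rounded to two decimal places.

12.43 kip/ft

(Lr or S) → Lr = 2.85 kip/ft.
Eq. 1: 1.35(4.17) + 1.6(2.85) + 0.7(3.20) = 12.43
Eq. 2: 1.25(4.17) + 1.7(1.01) + 0.5(2.85) = 8.35
Eq. 3: 1.4(4.17) = 5.84
Eq. 4: 0.9(4.17) - 1.4(3.20) = -0.73
Eq. 5: 1.4(4.17) + 0.6(3.20) + 0.6(2.85) = 9.47
Maximum is from combination 1.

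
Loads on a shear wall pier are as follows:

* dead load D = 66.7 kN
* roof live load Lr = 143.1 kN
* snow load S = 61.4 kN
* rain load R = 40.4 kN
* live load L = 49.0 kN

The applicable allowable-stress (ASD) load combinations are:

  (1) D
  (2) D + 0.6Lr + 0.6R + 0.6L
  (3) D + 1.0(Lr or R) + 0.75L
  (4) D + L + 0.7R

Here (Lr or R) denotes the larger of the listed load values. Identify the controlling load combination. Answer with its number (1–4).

(Lr or R) → Lr = 143.1 kN.
(1) 1.0(66.7) = 66.70
(2) 1.0(66.7) + 0.6(143.1) + 0.6(40.4) + 0.6(49.0) = 66.70 + 85.86 + 24.24 + 29.40 = 206.20
(3) 1.0(66.7) + 1.0(143.1) + 0.75(49.0) = 66.70 + 143.10 + 36.75 = 246.55
(4) 1.0(66.7) + 1.0(49.0) + 0.7(40.4) = 66.70 + 49.00 + 28.28 = 143.98
The largest value is 246.55 kN from combination 3.

Combination 3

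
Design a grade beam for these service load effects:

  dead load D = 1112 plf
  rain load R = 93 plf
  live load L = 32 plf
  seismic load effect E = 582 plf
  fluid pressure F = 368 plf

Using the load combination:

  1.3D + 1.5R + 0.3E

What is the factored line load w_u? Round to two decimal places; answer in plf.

1759.70 plf

1.3(1112) + 1.5(93) + 0.3(582) = 1759.70
w_u = 1759.70 plf.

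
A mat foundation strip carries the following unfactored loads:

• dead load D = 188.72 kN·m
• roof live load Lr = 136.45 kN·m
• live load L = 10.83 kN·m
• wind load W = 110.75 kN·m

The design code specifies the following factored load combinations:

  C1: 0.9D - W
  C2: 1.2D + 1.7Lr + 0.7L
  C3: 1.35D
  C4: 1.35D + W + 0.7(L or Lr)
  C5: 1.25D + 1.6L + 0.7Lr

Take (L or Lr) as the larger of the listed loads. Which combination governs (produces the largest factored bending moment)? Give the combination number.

Combination 2

(L or Lr) → Lr = 136.45 kN·m.
C1: 0.9(188.72) - 1.0(110.75) = 59.10
C2: 1.2(188.72) + 1.7(136.45) + 0.7(10.83) = 466.01
C3: 1.35(188.72) = 254.77
C4: 1.35(188.72) + 1.0(110.75) + 0.7(136.45) = 461.04
C5: 1.25(188.72) + 1.6(10.83) + 0.7(136.45) = 348.74
The largest value is 466.01 kN·m from combination 2.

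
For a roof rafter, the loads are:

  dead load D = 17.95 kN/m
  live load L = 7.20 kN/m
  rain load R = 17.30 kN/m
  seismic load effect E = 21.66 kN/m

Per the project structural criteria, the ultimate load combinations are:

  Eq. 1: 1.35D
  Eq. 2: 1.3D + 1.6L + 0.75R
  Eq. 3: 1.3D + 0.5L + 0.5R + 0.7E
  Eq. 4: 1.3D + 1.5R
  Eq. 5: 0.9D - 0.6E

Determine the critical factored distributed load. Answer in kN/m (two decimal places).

50.75 kN/m

Eq. 1: 1.35(17.95) = 24.23
Eq. 2: 1.3(17.95) + 1.6(7.20) + 0.75(17.30) = 47.83
Eq. 3: 1.3(17.95) + 0.5(7.20) + 0.5(17.30) + 0.7(21.66) = 23.34 + 3.60 + 8.65 + 15.16 = 50.75
Eq. 4: 1.3(17.95) + 1.5(17.30) = 23.34 + 25.95 = 49.29
Eq. 5: 0.9(17.95) - 0.6(21.66) = 16.16 - 13.00 = 3.16
The controlling combination is 3, giving 50.75 kN/m.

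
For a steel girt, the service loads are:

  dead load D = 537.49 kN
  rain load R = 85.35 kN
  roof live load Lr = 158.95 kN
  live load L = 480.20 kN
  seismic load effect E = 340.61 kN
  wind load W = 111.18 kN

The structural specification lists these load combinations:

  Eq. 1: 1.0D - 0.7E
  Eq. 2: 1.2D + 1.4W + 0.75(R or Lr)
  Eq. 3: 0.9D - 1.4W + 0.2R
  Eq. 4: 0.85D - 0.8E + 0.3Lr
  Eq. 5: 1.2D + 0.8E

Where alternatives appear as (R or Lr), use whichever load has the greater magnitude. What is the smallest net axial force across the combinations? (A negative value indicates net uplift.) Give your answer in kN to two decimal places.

232.06 kN

(R or Lr) → Lr = 158.95 kN.
Eq. 1: 1.0(537.49) - 0.7(340.61) = 537.49 - 238.43 = 299.06
Eq. 2: 1.2(537.49) + 1.4(111.18) + 0.75(158.95) = 644.99 + 155.65 + 119.21 = 919.85
Eq. 3: 0.9(537.49) - 1.4(111.18) + 0.2(85.35) = 483.74 - 155.65 + 17.07 = 345.16
Eq. 4: 0.85(537.49) - 0.8(340.61) + 0.3(158.95) = 232.06
Eq. 5: 1.2(537.49) + 0.8(340.61) = 644.99 + 272.49 = 917.48
Combination 4 gives the minimum: 232.06 kN.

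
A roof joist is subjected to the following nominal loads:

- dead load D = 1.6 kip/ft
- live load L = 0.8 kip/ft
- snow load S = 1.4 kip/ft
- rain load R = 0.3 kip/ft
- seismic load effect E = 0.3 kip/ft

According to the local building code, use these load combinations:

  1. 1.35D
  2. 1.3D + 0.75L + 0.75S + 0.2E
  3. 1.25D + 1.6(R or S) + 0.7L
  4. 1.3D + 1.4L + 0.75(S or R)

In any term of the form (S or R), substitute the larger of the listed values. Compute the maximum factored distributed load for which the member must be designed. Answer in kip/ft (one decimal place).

4.8 kip/ft

(R or S) → S = 1.4 kip/ft; (S or R) → S = 1.4 kip/ft.
1. 1.35(1.6) = 2.2
2. 1.3(1.6) + 0.75(0.8) + 0.75(1.4) + 0.2(0.3) = 3.8
3. 1.25(1.6) + 1.6(1.4) + 0.7(0.8) = 2.0 + 2.2 + 0.6 = 4.8
4. 1.3(1.6) + 1.4(0.8) + 0.75(1.4) = 2.1 + 1.1 + 1.1 = 4.3
Maximum is from combination 3.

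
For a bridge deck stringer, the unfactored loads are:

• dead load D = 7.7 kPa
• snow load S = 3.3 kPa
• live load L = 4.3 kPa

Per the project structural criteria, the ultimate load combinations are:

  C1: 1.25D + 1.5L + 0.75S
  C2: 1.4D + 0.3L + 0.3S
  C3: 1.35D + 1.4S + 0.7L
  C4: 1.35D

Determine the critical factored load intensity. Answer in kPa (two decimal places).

18.55 kPa

C1: 1.25(7.7) + 1.5(4.3) + 0.75(3.3) = 18.55
C2: 1.4(7.7) + 0.3(4.3) + 0.3(3.3) = 10.78 + 1.29 + 0.99 = 13.06
C3: 1.35(7.7) + 1.4(3.3) + 0.7(4.3) = 10.40 + 4.62 + 3.01 = 18.03
C4: 1.35(7.7) = 10.40
Maximum is from combination 1.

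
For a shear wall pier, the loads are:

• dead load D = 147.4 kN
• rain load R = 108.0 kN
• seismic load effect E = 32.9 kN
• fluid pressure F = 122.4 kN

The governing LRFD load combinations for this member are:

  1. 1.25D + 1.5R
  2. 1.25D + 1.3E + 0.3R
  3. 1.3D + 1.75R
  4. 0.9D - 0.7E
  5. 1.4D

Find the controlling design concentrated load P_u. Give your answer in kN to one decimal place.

380.6 kN

1. 1.25(147.4) + 1.5(108.0) = 346.3
2. 1.25(147.4) + 1.3(32.9) + 0.3(108.0) = 259.4
3. 1.3(147.4) + 1.75(108.0) = 380.6
4. 0.9(147.4) - 0.7(32.9) = 109.6
5. 1.4(147.4) = 206.4
Combination 3 governs: P_u = 380.6 kN.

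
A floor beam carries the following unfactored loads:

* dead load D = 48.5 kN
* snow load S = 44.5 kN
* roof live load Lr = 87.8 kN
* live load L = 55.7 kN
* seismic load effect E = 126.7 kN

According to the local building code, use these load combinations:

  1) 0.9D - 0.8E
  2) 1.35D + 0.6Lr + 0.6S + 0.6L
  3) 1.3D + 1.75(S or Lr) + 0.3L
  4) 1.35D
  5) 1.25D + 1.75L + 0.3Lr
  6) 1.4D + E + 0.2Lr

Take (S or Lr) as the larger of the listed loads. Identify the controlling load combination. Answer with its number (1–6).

Combination 3

(S or Lr) → Lr = 87.8 kN.
1) 0.9(48.5) - 0.8(126.7) = 43.7 - 101.4 = -57.7
2) 1.35(48.5) + 0.6(87.8) + 0.6(44.5) + 0.6(55.7) = 65.5 + 52.7 + 26.7 + 33.4 = 178.3
3) 1.3(48.5) + 1.75(87.8) + 0.3(55.7) = 233.4
4) 1.35(48.5) = 65.5
5) 1.25(48.5) + 1.75(55.7) + 0.3(87.8) = 60.6 + 97.5 + 26.3 = 184.4
6) 1.4(48.5) + 1.0(126.7) + 0.2(87.8) = 67.9 + 126.7 + 17.6 = 212.2
The largest value is 233.4 kN from combination 3.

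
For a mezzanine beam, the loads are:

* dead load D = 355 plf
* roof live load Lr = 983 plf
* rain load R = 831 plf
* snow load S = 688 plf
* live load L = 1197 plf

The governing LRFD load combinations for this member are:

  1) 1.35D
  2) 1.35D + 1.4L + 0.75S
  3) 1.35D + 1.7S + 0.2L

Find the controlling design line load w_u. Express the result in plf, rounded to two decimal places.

1) 1.35(355) = 479.25
2) 1.35(355) + 1.4(1197) + 0.75(688) = 2671.05
3) 1.35(355) + 1.7(688) + 0.2(1197) = 1888.25
Maximum is from combination 2.

2671.05 plf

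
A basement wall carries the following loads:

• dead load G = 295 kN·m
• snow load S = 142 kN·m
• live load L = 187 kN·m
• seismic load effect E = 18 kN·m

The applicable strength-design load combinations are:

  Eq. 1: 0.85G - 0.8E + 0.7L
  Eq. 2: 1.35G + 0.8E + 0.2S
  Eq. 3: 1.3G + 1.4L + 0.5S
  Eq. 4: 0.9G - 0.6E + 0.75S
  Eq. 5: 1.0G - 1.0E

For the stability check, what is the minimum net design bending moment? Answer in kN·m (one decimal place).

Eq. 1: 0.85(295) - 0.8(18) + 0.7(187) = 250.8 - 14.4 + 130.9 = 367.3
Eq. 2: 1.35(295) + 0.8(18) + 0.2(142) = 398.3 + 14.4 + 28.4 = 441.1
Eq. 3: 1.3(295) + 1.4(187) + 0.5(142) = 383.5 + 261.8 + 71.0 = 716.3
Eq. 4: 0.9(295) - 0.6(18) + 0.75(142) = 265.5 - 10.8 + 106.5 = 361.2
Eq. 5: 1.0(295) - 1.0(18) = 295.0 - 18.0 = 277.0
Combination 5 gives the minimum: 277.0 kN·m.

277.0 kN·m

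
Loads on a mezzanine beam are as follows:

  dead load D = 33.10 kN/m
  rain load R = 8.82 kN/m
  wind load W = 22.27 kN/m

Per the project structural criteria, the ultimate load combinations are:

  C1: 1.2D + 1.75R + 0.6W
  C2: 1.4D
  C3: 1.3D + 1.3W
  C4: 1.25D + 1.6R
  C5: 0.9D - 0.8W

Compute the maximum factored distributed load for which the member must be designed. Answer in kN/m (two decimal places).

C1: 1.2(33.10) + 1.75(8.82) + 0.6(22.27) = 68.52
C2: 1.4(33.10) = 46.34
C3: 1.3(33.10) + 1.3(22.27) = 71.98
C4: 1.25(33.10) + 1.6(8.82) = 55.49
C5: 0.9(33.10) - 0.8(22.27) = 11.97
The controlling combination is 3, giving 71.98 kN/m.

71.98 kN/m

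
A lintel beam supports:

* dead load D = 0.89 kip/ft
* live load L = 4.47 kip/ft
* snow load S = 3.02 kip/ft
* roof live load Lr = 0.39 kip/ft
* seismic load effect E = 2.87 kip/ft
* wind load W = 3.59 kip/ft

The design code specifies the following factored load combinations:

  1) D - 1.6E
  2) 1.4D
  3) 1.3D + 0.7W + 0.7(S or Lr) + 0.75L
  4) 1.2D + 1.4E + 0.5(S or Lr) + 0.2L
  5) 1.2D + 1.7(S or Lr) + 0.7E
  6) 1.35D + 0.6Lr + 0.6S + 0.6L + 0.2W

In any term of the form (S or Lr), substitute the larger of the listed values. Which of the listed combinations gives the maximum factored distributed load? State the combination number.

(S or Lr) → S = 3.02 kip/ft.
1) 1.0(0.89) - 1.6(2.87) = -3.70
2) 1.4(0.89) = 1.25
3) 1.3(0.89) + 0.7(3.59) + 0.7(3.02) + 0.75(4.47) = 9.14
4) 1.2(0.89) + 1.4(2.87) + 0.5(3.02) + 0.2(4.47) = 7.49
5) 1.2(0.89) + 1.7(3.02) + 0.7(2.87) = 8.21
6) 1.35(0.89) + 0.6(0.39) + 0.6(3.02) + 0.6(4.47) + 0.2(3.59) = 6.65
The largest value is 9.14 kip/ft from combination 3.

Combination 3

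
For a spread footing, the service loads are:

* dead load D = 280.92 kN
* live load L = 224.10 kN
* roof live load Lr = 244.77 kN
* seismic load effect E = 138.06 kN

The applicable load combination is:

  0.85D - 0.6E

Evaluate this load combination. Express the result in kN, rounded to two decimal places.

0.85(280.92) - 0.6(138.06) = 155.95
N_u = 155.95 kN.

155.95 kN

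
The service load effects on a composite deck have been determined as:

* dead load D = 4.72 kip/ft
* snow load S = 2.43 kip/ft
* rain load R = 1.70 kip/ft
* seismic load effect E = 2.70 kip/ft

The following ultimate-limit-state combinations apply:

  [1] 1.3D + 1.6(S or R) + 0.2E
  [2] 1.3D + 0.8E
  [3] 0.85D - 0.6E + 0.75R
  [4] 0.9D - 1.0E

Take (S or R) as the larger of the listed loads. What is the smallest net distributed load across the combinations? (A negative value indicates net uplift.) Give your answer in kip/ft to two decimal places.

(S or R) → S = 2.43 kip/ft.
[1] 1.3(4.72) + 1.6(2.43) + 0.2(2.70) = 10.56
[2] 1.3(4.72) + 0.8(2.70) = 6.14 + 2.16 = 8.30
[3] 0.85(4.72) - 0.6(2.70) + 0.75(1.70) = 4.01 - 1.62 + 1.28 = 3.67
[4] 0.9(4.72) - 1.0(2.70) = 4.25 - 2.70 = 1.55
Combination 4 gives the minimum: 1.55 kip/ft.

1.55 kip/ft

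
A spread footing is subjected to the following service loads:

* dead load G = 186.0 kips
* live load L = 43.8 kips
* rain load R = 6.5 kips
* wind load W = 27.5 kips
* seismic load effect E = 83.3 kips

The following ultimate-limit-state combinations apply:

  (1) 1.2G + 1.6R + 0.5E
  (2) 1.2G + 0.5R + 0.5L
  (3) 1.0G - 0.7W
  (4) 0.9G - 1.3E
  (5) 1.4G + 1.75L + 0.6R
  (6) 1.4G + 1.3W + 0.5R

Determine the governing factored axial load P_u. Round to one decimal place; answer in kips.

341.0 kips

(1) 1.2(186.0) + 1.6(6.5) + 0.5(83.3) = 223.2 + 10.4 + 41.7 = 275.3
(2) 1.2(186.0) + 0.5(6.5) + 0.5(43.8) = 223.2 + 3.3 + 21.9 = 248.4
(3) 1.0(186.0) - 0.7(27.5) = 166.8
(4) 0.9(186.0) - 1.3(83.3) = 167.4 - 108.3 = 59.1
(5) 1.4(186.0) + 1.75(43.8) + 0.6(6.5) = 260.4 + 76.7 + 3.9 = 341.0
(6) 1.4(186.0) + 1.3(27.5) + 0.5(6.5) = 299.4
Maximum is from combination 5.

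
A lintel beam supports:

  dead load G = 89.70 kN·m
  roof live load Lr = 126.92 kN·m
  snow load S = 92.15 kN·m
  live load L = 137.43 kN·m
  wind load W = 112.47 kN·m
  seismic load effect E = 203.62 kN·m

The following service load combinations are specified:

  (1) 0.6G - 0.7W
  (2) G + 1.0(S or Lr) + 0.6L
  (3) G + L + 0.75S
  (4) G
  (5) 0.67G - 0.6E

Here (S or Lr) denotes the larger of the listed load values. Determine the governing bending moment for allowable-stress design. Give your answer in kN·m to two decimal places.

(S or Lr) → Lr = 126.92 kN·m.
(1) 0.6(89.70) - 0.7(112.47) = 53.82 - 78.73 = -24.91
(2) 1.0(89.70) + 1.0(126.92) + 0.6(137.43) = 89.70 + 126.92 + 82.46 = 299.08
(3) 1.0(89.70) + 1.0(137.43) + 0.75(92.15) = 89.70 + 137.43 + 69.11 = 296.24
(4) 1.0(89.70) = 89.70
(5) 0.67(89.70) - 0.6(203.62) = 60.10 - 122.17 = -62.07
Maximum is from combination 2.

299.08 kN·m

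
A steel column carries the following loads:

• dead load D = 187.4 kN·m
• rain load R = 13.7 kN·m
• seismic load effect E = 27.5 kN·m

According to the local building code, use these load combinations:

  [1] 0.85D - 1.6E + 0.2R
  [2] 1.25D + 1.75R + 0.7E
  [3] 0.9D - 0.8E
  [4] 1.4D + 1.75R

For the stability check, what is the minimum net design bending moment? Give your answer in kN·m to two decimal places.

[1] 0.85(187.4) - 1.6(27.5) + 0.2(13.7) = 159.29 - 44.00 + 2.74 = 118.03
[2] 1.25(187.4) + 1.75(13.7) + 0.7(27.5) = 234.25 + 23.98 + 19.25 = 277.48
[3] 0.9(187.4) - 0.8(27.5) = 168.66 - 22.00 = 146.66
[4] 1.4(187.4) + 1.75(13.7) = 262.36 + 23.98 = 286.34
Combination 1 gives the minimum: 118.03 kN·m.

118.03 kN·m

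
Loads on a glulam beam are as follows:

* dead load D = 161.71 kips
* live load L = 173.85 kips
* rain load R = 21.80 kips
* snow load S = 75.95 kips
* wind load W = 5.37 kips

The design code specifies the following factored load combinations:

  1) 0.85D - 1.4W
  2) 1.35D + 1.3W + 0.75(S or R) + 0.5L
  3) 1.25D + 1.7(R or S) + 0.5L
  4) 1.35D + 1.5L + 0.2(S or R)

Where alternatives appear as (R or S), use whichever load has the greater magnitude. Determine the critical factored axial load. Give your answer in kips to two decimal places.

(S or R) → S = 75.95 kips; (R or S) → S = 75.95 kips.
1) 0.85(161.71) - 1.4(5.37) = 129.94
2) 1.35(161.71) + 1.3(5.37) + 0.75(75.95) + 0.5(173.85) = 218.31 + 6.98 + 56.96 + 86.93 = 369.18
3) 1.25(161.71) + 1.7(75.95) + 0.5(173.85) = 418.18
4) 1.35(161.71) + 1.5(173.85) + 0.2(75.95) = 494.27
The controlling combination is 4, giving 494.27 kips.

494.27 kips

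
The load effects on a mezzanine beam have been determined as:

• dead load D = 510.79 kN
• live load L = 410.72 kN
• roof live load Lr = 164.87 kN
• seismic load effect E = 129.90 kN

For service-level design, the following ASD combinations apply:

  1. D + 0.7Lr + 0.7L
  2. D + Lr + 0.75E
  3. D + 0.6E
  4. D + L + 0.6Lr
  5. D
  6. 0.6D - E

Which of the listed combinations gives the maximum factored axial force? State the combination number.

1. 1.0(510.79) + 0.7(164.87) + 0.7(410.72) = 510.79 + 115.41 + 287.50 = 913.70
2. 1.0(510.79) + 1.0(164.87) + 0.75(129.90) = 510.79 + 164.87 + 97.43 = 773.09
3. 1.0(510.79) + 0.6(129.90) = 510.79 + 77.94 = 588.73
4. 1.0(510.79) + 1.0(410.72) + 0.6(164.87) = 510.79 + 410.72 + 98.92 = 1020.43
5. 1.0(510.79) = 510.79
6. 0.6(510.79) - 1.0(129.90) = 306.47 - 129.90 = 176.57
The largest value is 1020.43 kN from combination 4.

Combination 4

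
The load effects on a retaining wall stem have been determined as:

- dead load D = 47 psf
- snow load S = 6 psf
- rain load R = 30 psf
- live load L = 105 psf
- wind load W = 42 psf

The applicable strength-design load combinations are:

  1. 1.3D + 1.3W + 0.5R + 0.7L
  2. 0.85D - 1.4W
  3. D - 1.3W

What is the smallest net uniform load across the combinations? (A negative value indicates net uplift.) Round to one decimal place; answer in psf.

-18.9 psf

1. 1.3(47) + 1.3(42) + 0.5(30) + 0.7(105) = 61.1 + 54.6 + 15.0 + 73.5 = 204.2
2. 0.85(47) - 1.4(42) = -18.9
3. 1.0(47) - 1.3(42) = 47.0 - 54.6 = -7.6
Combination 2 gives the minimum: -18.9 psf.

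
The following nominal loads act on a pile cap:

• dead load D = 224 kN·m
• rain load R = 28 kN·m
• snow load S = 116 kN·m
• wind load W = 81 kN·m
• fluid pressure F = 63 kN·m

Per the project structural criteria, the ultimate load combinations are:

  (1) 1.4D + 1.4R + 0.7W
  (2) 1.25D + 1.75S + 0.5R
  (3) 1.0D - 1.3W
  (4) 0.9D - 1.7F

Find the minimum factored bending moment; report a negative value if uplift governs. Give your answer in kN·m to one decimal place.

(1) 1.4(224) + 1.4(28) + 0.7(81) = 313.6 + 39.2 + 56.7 = 409.5
(2) 1.25(224) + 1.75(116) + 0.5(28) = 280.0 + 203.0 + 14.0 = 497.0
(3) 1.0(224) - 1.3(81) = 224.0 - 105.3 = 118.7
(4) 0.9(224) - 1.7(63) = 201.6 - 107.1 = 94.5
Combination 4 gives the minimum: 94.5 kN·m.

94.5 kN·m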